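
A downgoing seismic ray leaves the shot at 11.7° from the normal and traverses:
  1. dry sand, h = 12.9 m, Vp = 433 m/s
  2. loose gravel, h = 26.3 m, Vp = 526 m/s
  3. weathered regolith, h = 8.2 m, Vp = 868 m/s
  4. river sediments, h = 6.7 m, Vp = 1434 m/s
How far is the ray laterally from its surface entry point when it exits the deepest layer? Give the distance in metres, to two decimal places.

19.08 m

p = sin θ₁/V₁ = sin 11.7°/433 = 4.6833e-04 s/m is conserved through the stack.
Layer 1: θ = 11.70°; offset = 12.9·tan 11.70° = 2.6715 m.
Layer 2: sin θ = p·526 = 0.2463 → θ = 14.26°; offset = 26.3·tan 14.26° = 6.6848 m.
Layer 3: sin θ = p·868 = 0.4065 → θ = 23.99°; offset = 8.2·tan 23.99° = 3.6485 m.
Layer 4: sin θ = p·1434 = 0.6716 → θ = 42.19°; offset = 6.7·tan 42.19° = 6.0730 m.
Summing the layer offsets gives 19.0777 m.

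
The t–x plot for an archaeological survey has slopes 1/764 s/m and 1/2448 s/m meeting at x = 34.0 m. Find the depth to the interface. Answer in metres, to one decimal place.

12.3 m

x_cross = 2h·√((V₂+V₁)/(V₂−V₁)) → h = x_cross / (2·√((V₂+V₁)/(V₂−V₁))).
√((V₂+V₁)/(V₂−V₁)) = √((2448+764)/(2448−764)) = 1.3811.
h = 34.0 / (2·1.3811) = 12.31 m.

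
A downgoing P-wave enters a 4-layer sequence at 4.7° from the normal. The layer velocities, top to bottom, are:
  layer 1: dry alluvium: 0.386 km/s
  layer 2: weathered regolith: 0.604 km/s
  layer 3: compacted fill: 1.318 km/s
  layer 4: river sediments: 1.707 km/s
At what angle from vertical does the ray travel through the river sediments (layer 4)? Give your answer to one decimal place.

21.2°

Snell's law across each interface conserves sin θ / V, so sin θ_4 = V_4·sin θ₁/V₁.
sin θ_4 = 1.707 × sin 4.7° / 0.386 = 0.3624.
θ_4 = 21.24° from the vertical.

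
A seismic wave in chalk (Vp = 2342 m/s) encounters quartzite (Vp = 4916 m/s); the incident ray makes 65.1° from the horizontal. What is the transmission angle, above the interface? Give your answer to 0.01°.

Angle from the normal: 90° − 65.1° = 24.9°.
sin θ₁/V₁ = sin θ₂/V₂ ⇒ sin θ₂ = 4916·sin 24.9°/2342 = 4916·0.4210/2342 = 0.8838.
θ₂ = sin⁻¹(0.8838) = 62.10° (from vertical).
From the interface: 90° − 62.10° = 27.90°.

27.90°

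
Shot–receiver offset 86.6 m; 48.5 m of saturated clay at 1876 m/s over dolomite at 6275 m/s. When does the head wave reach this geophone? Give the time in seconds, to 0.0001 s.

θ_c = arcsin(V₁/V₂) = arcsin(1876/6275) = 17.40°, cos θ_c = 0.9543.
Intercept time tᵢ = 2h cos θ_c / V₁ = 2·48.5·0.9543/1876 = 0.04934 s.
t = x/V₂ + tᵢ = 86.6/6275 + 0.04934 = 0.06314 s.

0.0631 s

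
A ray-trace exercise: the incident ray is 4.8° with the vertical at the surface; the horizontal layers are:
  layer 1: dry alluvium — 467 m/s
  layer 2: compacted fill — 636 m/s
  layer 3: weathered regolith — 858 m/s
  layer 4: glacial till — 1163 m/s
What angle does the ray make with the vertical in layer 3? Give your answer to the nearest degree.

9°

Snell's law across each interface conserves sin θ / V, so sin θ_3 = V_3·sin θ₁/V₁.
sin θ_3 = 858 × sin 4.8° / 467 = 0.1537.
θ_3 = 8.84° from the vertical.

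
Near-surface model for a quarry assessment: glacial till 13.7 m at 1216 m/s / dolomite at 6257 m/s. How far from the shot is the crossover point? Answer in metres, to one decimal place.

x_cross = 2h·√((V₂+V₁)/(V₂−V₁)).
(V₂+V₁)/(V₂−V₁) = (6257+1216)/(6257−1216) = 1.4824; √ = 1.2176.
x_cross = 2·13.7·1.2176 = 33.36 m.

33.4 m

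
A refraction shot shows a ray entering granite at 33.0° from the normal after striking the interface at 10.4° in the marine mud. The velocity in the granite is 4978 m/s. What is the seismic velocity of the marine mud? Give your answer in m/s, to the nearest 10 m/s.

1650 m/s

sin 10.4° = 0.1805; sin 33.0° = 0.5446.
V₁ = V₂·(sin θ₁/sin θ₂) = 4978·(0.1805/0.5446) = 1649.94 m/s.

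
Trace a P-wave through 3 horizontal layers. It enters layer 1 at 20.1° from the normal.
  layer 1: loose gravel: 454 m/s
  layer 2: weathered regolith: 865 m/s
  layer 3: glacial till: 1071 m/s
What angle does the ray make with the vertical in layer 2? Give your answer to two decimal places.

Ray parameter p = sin 20.1° / 454 = 7.5696e-04 s/m.
sin θ_2 = p·V_2 = 7.5696e-04 × 865 = 0.6548.
θ_2 = 40.90° from the vertical.

40.90°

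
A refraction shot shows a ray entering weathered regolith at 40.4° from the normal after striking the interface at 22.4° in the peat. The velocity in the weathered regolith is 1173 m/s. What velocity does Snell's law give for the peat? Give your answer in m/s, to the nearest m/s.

Snell's law: sin 22.4°/V₁ = sin 40.4°/V₂.
V₁ = V₂·sin 22.4°/sin 40.4° = 1173 × 0.5880 = 689.68 m/s.

690 m/s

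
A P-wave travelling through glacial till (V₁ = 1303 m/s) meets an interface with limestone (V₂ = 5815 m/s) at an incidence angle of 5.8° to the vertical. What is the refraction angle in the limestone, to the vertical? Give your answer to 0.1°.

Snell's law: sin θ₂ = (V₂/V₁)·sin θ₁ = (5815/1303)·sin 5.8° = 0.4510.
θ₂ = arcsin 0.4510 = 26.81° from the normal.

26.8°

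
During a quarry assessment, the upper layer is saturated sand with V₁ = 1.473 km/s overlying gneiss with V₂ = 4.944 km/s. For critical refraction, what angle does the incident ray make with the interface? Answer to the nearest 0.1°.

Critical incidence: sin θ_c = V₁/V₂ = 1.473/4.944 = 0.2979.
θ_c = arcsin 0.2979 = 17.33°.
Measured from the interface: 90° − 17.33° = 72.67°.

72.7°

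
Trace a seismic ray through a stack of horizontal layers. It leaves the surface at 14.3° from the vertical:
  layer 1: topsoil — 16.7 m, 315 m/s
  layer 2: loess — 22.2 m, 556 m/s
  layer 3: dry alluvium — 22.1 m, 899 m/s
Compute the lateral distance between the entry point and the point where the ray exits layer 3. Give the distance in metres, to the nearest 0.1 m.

Ray parameter p = sin 14.3° / 315 m/s = 7.8412e-04 s/m.
Layer 1: θ = 14.30°; offset = 16.7·tan 14.30° = 4.257 m.
Layer 2: sin θ = p·556 = 0.4360 → θ = 25.85°; offset = 22.2·tan 25.85° = 10.754 m.
Layer 3: sin θ = p·899 = 0.7049 → θ = 44.82°; offset = 22.1·tan 44.82° = 21.964 m.
Total horizontal offset = 36.976 m.

37.0 m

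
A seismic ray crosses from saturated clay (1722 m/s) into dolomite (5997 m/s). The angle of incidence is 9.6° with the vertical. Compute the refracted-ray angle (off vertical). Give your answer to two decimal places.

35.51°

sin θ₁/V₁ = sin θ₂/V₂ ⇒ sin θ₂ = 5997·sin 9.6°/1722 = 5997·0.1668/1722 = 0.5808.
θ₂ = arcsin 0.5808 = 35.51° from the normal.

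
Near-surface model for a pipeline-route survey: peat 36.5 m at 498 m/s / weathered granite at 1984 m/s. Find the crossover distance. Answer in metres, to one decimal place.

θ_c = arcsin(498/1984) = 14.54°, so cos θ_c = 0.9680 and tᵢ = 2h cos θ_c/V₁ = 0.1419 s.
At crossover x/V₁ = x/V₂ + tᵢ ⇒ x = tᵢ/(1/V₁ − 1/V₂) = 0.14189/(2.0080e-03 − 5.0403e-04) = 94.34 m.

94.3 m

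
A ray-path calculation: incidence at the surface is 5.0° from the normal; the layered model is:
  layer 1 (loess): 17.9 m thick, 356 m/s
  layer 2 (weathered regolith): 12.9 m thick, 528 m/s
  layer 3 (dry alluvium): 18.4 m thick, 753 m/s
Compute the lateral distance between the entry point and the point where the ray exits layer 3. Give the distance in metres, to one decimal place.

Apply Snell's law at each interface; in layer i the horizontal offset is hᵢ·tan θᵢ.
Layer 1: θ = 5.00°; offset = 17.9·tan 5.00° = 1.566 m.
Layer 2: sin θ = 528·sin 5.0°/356 = 0.1293, θ = 7.43°; offset = 12.9·tan 7.43° = 1.682 m.
Layer 3: sin θ = 753·sin 5.0°/356 = 0.1843, θ = 10.62°; offset = 18.4·tan 10.62° = 3.451 m.
Total horizontal offset = 6.699 m.

6.7 m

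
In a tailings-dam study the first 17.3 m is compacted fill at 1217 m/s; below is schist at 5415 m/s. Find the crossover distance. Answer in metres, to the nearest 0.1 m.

43.5 m

x_cross = 2h·√((V₂+V₁)/(V₂−V₁)).
(V₂+V₁)/(V₂−V₁) = (5415+1217)/(5415−1217) = 1.5798; √ = 1.2569.
x_cross = 2·17.3·1.2569 = 43.49 m.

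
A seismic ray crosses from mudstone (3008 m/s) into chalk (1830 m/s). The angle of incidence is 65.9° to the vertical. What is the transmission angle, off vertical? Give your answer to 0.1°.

33.7°

Snell's law: sin θ₂ = (V₂/V₁)·sin θ₁ = (1830/3008)·sin 65.9° = 0.5553.
θ₂ = sin⁻¹(0.5553) = 33.73° (from vertical).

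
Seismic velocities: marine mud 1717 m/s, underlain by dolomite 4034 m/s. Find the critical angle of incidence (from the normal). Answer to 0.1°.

25.2°

Critical incidence: sin θ_c = V₁/V₂ = 1717/4034 = 0.4256.
θ_c = arcsin 0.4256 = 25.19°.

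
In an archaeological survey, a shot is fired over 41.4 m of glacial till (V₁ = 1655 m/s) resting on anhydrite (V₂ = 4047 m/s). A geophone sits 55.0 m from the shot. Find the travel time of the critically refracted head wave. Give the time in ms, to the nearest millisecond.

59 ms

t = x/V₂ + 2h·√(V₂²−V₁²)/(V₁V₂).
√(V₂²−V₁²) = √(4047²−1655²) = 3693.1 m/s; delay term = 2·41.4·3693.1/(1655·4047) = 0.04566 s.
t = 55.0/4047 + 0.04566 = 0.05925 s.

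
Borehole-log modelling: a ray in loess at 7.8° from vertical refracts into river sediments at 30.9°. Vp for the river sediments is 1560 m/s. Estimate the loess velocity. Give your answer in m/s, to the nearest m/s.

Snell's law: sin 7.8°/V₁ = sin 30.9°/V₂.
V₁ = V₂·sin 7.8°/sin 30.9° = 1560 × 0.2643 = 412.27 m/s.

412 m/s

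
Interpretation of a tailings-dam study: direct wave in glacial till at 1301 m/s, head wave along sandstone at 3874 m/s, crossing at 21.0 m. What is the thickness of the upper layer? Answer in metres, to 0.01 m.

h = (x_cross/2)·√((V₂−V₁)/(V₂+V₁)).
(V₂−V₁)/(V₂+V₁) = (3874−1301)/(3874+1301) = 0.4972; √ = 0.7051.
h = (21.0/2)·0.7051 = 7.40 m.

7.40 m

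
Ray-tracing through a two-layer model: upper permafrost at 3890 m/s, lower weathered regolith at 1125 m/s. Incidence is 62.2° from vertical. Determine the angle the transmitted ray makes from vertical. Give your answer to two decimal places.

sin θ₁/V₁ = sin θ₂/V₂ ⇒ sin θ₂ = 1125·sin 62.2°/3890 = 1125·0.8846/3890 = 0.2558.
θ₂ = sin⁻¹(0.2558) = 14.82° (from vertical).

14.82°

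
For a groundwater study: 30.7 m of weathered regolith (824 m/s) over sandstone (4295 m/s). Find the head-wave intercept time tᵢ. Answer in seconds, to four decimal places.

0.0731 s

tᵢ = 2h·√(V₂²−V₁²)/(V₁V₂).
√(V₂²−V₁²) = √(4295²−824²) = 4215.2 m/s.
tᵢ = 2·30.7·4215.2/(824·4295) = 0.07313 s.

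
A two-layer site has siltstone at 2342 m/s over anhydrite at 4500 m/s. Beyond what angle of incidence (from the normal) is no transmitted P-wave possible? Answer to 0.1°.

31.4°

Critical incidence: sin θ_c = V₁/V₂ = 2342/4500 = 0.5204.
θ_c = arcsin 0.5204 = 31.36°.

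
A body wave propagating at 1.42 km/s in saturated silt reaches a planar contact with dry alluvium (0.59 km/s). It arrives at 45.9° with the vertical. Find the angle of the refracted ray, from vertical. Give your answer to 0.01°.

Snell's law: sin θ₂ = (V₂/V₁)·sin θ₁ = (0.59/1.42)·sin 45.9° = 0.2984.
θ₂ = sin⁻¹(0.2984) = 17.36° (from vertical).

17.36°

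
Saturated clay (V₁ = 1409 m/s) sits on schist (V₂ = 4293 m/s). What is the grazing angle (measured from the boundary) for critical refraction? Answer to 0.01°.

70.84°

At critical incidence the refracted ray runs along the interface (θ₂ = 90°), so sin θ_c = V₁/V₂.
θ_c = arcsin(1409/4293) = arcsin 0.3282 = 19.16°.
Measured from the interface: 90° − 19.16° = 70.84°.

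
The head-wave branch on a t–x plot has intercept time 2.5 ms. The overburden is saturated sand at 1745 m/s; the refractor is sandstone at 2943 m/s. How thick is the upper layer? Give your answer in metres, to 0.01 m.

2.71 m

h = tᵢ·V₁·V₂ / (2·√(V₂²−V₁²)).
√(V₂²−V₁²) = √(2943² − 1745²) = 2369.9 m/s.
h = 0.0025 s × 1745 × 2943 / (2 × 2369.9) = 2.71 m.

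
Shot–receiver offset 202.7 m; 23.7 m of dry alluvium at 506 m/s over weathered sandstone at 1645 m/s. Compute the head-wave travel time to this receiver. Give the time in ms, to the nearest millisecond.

212 ms

t = x/V₂ + 2h·√(V₂²−V₁²)/(V₁V₂).
√(V₂²−V₁²) = √(1645²−506²) = 1565.2 m/s; delay term = 2·23.7·1565.2/(506·1645) = 0.08913 s.
t = 202.7/1645 + 0.08913 = 0.21236 s.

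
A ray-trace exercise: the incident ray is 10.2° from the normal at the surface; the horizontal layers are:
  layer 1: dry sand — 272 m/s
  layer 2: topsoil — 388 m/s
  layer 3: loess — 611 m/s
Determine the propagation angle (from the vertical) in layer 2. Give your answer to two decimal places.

14.63°

Ray parameter p = sin 10.2° / 272 = 6.5105e-04 s/m.
sin θ_2 = p·V_2 = 6.5105e-04 × 388 = 0.2526.
θ_2 = arcsin 0.2526 = 14.63°.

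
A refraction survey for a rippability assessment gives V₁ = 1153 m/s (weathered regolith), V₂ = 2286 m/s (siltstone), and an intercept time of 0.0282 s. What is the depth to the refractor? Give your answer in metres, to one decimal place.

θ_c = arcsin(1153/2286) = 30.29°; cos θ_c = 0.8635.
tᵢ = 2h cos θ_c/V₁ ⇒ h = tᵢ·V₁/(2 cos θ_c) = 0.0282·1153/(2·0.8635) = 18.83 m.

18.8 m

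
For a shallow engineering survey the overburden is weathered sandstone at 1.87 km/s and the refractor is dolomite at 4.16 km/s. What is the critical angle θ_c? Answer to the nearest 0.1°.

26.7°

At critical incidence the refracted ray runs along the interface (θ₂ = 90°), so sin θ_c = V₁/V₂.
θ_c = arcsin(1.87/4.16) = arcsin 0.4495 = 26.71°.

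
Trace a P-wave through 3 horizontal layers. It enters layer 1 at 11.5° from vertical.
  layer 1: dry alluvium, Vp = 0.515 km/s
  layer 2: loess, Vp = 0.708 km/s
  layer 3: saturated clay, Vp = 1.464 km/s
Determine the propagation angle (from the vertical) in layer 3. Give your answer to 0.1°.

34.5°

Snell's law across each interface conserves sin θ / V, so sin θ_3 = V_3·sin θ₁/V₁.
sin θ_3 = 1.464 × sin 11.5° / 0.515 = 0.5667.
θ_3 = arcsin 0.5667 = 34.52°.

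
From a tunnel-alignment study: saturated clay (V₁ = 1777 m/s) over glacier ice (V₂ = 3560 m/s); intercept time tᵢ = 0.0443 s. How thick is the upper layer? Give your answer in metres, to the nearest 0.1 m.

θ_c = arcsin(1777/3560) = 29.94°; cos θ_c = 0.8665.
tᵢ = 2h cos θ_c/V₁ ⇒ h = tᵢ·V₁/(2 cos θ_c) = 0.0443·1777/(2·0.8665) = 45.42 m.

45.4 m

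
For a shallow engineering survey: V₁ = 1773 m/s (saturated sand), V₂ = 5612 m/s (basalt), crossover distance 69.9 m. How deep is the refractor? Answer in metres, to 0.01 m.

x_cross = 2h·√((V₂+V₁)/(V₂−V₁)) → h = x_cross / (2·√((V₂+V₁)/(V₂−V₁))).
√((V₂+V₁)/(V₂−V₁)) = √((5612+1773)/(5612−1773)) = 1.3870.
h = 69.9 / (2·1.3870) = 25.20 m.

25.20 m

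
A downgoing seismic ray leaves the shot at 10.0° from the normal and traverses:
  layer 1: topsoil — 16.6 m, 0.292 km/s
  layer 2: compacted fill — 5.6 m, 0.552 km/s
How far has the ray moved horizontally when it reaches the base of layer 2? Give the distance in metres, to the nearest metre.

Apply Snell's law at each interface; in layer i the horizontal offset is hᵢ·tan θᵢ.
Layer 1: θ = 10.00°; offset = 16.6·tan 10.00° = 2.927 m.
Layer 2: sin θ = 0.552·sin 10.0°/0.292 = 0.3283, θ = 19.16°; offset = 5.6·tan 19.16° = 1.946 m.
Total horizontal offset = 4.873 m.

5 m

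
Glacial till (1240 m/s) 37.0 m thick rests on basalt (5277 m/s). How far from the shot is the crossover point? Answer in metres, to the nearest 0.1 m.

x_cross = 2h·√((V₂+V₁)/(V₂−V₁)).
(V₂+V₁)/(V₂−V₁) = (5277+1240)/(5277−1240) = 1.6143; √ = 1.2706.
x_cross = 2·37.0·1.2706 = 94.02 m.

94.0 m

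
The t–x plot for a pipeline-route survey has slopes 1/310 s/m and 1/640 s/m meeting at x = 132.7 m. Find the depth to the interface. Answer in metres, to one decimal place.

x_cross = 2h·√((V₂+V₁)/(V₂−V₁)) → h = x_cross / (2·√((V₂+V₁)/(V₂−V₁))).
√((V₂+V₁)/(V₂−V₁)) = √((640+310)/(640−310)) = 1.6967.
h = 132.7 / (2·1.6967) = 39.11 m.

39.1 m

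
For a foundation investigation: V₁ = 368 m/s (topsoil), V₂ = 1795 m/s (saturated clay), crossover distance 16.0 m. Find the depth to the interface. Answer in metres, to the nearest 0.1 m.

6.5 m

x_cross = 2h·√((V₂+V₁)/(V₂−V₁)) → h = x_cross / (2·√((V₂+V₁)/(V₂−V₁))).
√((V₂+V₁)/(V₂−V₁)) = √((1795+368)/(1795−368)) = 1.2312.
h = 16.0 / (2·1.2312) = 6.50 m.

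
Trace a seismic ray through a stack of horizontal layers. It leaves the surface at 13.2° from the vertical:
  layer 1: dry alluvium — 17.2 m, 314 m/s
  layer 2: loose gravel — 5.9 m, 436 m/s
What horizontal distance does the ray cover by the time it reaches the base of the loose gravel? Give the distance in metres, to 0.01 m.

6.01 m

Apply Snell's law at each interface; in layer i the horizontal offset is hᵢ·tan θᵢ.
Layer 1: θ = 13.20°; offset = 17.2·tan 13.20° = 4.0342 m.
Layer 2: sin θ = 436·sin 13.2°/314 = 0.3171, θ = 18.49°; offset = 5.9·tan 18.49° = 1.9725 m.
Σ offsets = 6.0067 m.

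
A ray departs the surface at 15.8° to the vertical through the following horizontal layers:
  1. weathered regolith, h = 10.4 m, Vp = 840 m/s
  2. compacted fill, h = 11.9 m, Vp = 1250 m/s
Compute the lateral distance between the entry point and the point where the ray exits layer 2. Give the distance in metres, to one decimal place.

p = sin θ₁/V₁ = sin 15.8°/840 = 3.2414e-04 s/m is conserved through the stack.
Layer 1: θ = 15.80°; offset = 10.4·tan 15.80° = 2.943 m.
Layer 2: sin θ = p·1250 = 0.4052 → θ = 23.90°; offset = 11.9·tan 23.90° = 5.274 m.
Total horizontal offset = 8.217 m.

8.2 m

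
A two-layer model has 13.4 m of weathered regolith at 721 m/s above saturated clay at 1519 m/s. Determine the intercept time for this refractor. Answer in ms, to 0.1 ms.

32.7 ms

θ_c = arcsin(V₁/V₂) = arcsin(721/1519) = 28.34°; cos θ_c = 0.8802.
tᵢ = 2h·cos θ_c / V₁ = 2·13.4·0.8802 / 721 = 0.03272 s.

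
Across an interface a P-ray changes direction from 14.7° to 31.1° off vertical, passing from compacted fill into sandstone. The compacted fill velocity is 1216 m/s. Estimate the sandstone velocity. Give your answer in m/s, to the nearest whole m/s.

sin 14.7° = 0.2538; sin 31.1° = 0.5165.
V₂ = V₁·(sin θ₂/sin θ₁) = 1216·(0.5165/0.2538) = 2475.21 m/s.

2475 m/s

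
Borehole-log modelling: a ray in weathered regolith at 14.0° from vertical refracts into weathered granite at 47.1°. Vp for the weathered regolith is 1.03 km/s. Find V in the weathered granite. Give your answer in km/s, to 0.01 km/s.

3.12 km/s

sin 14.0° = 0.2419; sin 47.1° = 0.7325.
V₂ = V₁·(sin θ₂/sin θ₁) = 1.03·(0.7325/0.2419) = 3.12 km/s.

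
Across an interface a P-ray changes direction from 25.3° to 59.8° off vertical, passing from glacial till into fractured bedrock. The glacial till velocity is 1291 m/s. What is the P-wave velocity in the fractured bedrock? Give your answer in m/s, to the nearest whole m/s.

sin 25.3° = 0.4274; sin 59.8° = 0.8643.
V₂ = V₁·(sin θ₂/sin θ₁) = 1291·(0.8643/0.4274) = 2610.88 m/s.

2611 m/s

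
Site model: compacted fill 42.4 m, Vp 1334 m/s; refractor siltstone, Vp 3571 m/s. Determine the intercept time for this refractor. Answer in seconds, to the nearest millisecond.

θ_c = arcsin(V₁/V₂) = arcsin(1334/3571) = 21.94°; cos θ_c = 0.9276.
tᵢ = 2h·cos θ_c / V₁ = 2·42.4·0.9276 / 1334 = 0.05897 s.

0.059 s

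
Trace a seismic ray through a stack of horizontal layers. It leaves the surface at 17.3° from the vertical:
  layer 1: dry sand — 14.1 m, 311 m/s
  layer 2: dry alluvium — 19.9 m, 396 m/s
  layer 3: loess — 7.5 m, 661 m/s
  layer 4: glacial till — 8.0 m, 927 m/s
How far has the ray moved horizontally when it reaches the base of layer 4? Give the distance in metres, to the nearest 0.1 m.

Apply Snell's law at each interface; in layer i the horizontal offset is hᵢ·tan θᵢ.
Layer 1: θ = 17.30°; offset = 14.1·tan 17.30° = 4.392 m.
Layer 2: sin θ = 396·sin 17.3°/311 = 0.3787, θ = 22.25°; offset = 19.9·tan 22.25° = 8.141 m.
Layer 3: sin θ = 661·sin 17.3°/311 = 0.6320, θ = 39.20°; offset = 7.5·tan 39.20° = 6.117 m.
Layer 4: sin θ = 927·sin 17.3°/311 = 0.8864, θ = 62.42°; offset = 8.0·tan 62.42° = 15.317 m.
Total horizontal offset = 33.967 m.

34.0 m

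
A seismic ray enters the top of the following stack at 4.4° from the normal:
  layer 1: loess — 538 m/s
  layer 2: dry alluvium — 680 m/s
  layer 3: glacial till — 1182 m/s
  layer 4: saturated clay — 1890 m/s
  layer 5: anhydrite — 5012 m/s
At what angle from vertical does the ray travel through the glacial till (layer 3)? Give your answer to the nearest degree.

10°

Ray parameter p = sin 4.4° / 538 = 1.4260e-04 s/m.
sin θ_3 = p·V_3 = 1.4260e-04 × 1182 = 0.1686.
θ_3 = arcsin 0.1686 = 9.70°.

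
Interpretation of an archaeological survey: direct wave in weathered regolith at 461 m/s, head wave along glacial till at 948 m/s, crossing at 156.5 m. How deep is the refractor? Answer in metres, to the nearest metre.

46 m

x_cross = 2h·√((V₂+V₁)/(V₂−V₁)) → h = x_cross / (2·√((V₂+V₁)/(V₂−V₁))).
√((V₂+V₁)/(V₂−V₁)) = √((948+461)/(948−461)) = 1.7009.
h = 156.5 / (2·1.7009) = 46.00 m.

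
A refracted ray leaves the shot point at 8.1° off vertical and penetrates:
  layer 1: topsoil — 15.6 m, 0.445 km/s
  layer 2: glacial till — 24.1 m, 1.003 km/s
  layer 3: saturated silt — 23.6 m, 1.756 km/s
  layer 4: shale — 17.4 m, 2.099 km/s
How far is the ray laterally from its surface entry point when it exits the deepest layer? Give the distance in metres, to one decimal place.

41.6 m

Apply Snell's law at each interface; in layer i the horizontal offset is hᵢ·tan θᵢ.
Layer 1: θ = 8.10°; offset = 15.6·tan 8.10° = 2.220 m.
Layer 2: sin θ = 1.003·sin 8.1°/0.445 = 0.3176, θ = 18.52°; offset = 24.1·tan 18.52° = 8.072 m.
Layer 3: sin θ = 1.756·sin 8.1°/0.445 = 0.5560, θ = 33.78°; offset = 23.6·tan 33.78° = 15.787 m.
Layer 4: sin θ = 2.099·sin 8.1°/0.445 = 0.6646, θ = 41.65°; offset = 17.4·tan 41.65° = 15.477 m.
Σ offsets = 41.556 m.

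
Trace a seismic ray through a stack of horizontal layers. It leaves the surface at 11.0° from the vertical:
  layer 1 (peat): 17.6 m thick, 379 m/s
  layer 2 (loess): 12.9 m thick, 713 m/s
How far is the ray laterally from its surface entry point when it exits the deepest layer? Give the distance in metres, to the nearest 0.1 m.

Apply Snell's law at each interface; in layer i the horizontal offset is hᵢ·tan θᵢ.
Layer 1: θ = 11.00°; offset = 17.6·tan 11.00° = 3.421 m.
Layer 2: sin θ = 713·sin 11.0°/379 = 0.3590, θ = 21.04°; offset = 12.9·tan 21.04° = 4.961 m.
Summing the layer offsets gives 8.382 m.

8.4 m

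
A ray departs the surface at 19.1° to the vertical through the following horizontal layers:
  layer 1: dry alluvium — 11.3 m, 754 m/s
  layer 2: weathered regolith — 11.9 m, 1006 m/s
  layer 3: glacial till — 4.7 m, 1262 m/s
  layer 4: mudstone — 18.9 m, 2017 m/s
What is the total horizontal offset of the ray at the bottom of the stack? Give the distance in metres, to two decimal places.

46.98 m

Apply Snell's law at each interface; in layer i the horizontal offset is hᵢ·tan θᵢ.
Layer 1: θ = 19.10°; offset = 11.3·tan 19.10° = 3.9130 m.
Layer 2: sin θ = 1006·sin 19.1°/754 = 0.4366, θ = 25.89°; offset = 11.9·tan 25.89° = 5.7747 m.
Layer 3: sin θ = 1262·sin 19.1°/754 = 0.5477, θ = 33.21°; offset = 4.7·tan 33.21° = 3.0765 m.
Layer 4: sin θ = 2017·sin 19.1°/754 = 0.8753, θ = 61.08°; offset = 18.9·tan 61.08° = 34.2147 m.
Total horizontal offset = 46.9789 m.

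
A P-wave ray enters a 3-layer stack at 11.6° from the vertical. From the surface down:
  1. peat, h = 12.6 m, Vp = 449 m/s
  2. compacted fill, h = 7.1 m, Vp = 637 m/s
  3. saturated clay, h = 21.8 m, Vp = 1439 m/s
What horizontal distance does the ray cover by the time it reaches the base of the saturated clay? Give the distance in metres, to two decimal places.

Apply Snell's law at each interface; in layer i the horizontal offset is hᵢ·tan θᵢ.
Layer 1: θ = 11.60°; offset = 12.6·tan 11.60° = 2.5864 m.
Layer 2: sin θ = 637·sin 11.6°/449 = 0.2853, θ = 16.58°; offset = 7.1·tan 16.58° = 2.1132 m.
Layer 3: sin θ = 1439·sin 11.6°/449 = 0.6444, θ = 40.12°; offset = 21.8·tan 40.12° = 18.3725 m.
Σ offsets = 23.0721 m.

23.07 m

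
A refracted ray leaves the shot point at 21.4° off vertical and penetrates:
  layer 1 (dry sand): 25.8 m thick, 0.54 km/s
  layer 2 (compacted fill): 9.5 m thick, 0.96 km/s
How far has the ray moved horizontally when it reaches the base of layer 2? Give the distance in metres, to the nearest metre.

Apply Snell's law at each interface; in layer i the horizontal offset is hᵢ·tan θᵢ.
Layer 1: θ = 21.40°; offset = 25.8·tan 21.40° = 10.111 m.
Layer 2: sin θ = 0.96·sin 21.4°/0.54 = 0.6487, θ = 40.44°; offset = 9.5·tan 40.44° = 8.097 m.
Summing the layer offsets gives 18.208 m.

18 m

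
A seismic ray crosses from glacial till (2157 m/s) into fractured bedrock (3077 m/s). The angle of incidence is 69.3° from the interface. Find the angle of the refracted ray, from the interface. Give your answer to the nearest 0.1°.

Convert to the normal: θ₁ = 90° − 69.3° = 20.7°.
Snell's law: sin θ₂ = (V₂/V₁)·sin θ₁ = (3077/2157)·sin 20.7° = 0.5042.
θ₂ = arcsin 0.5042 = 30.28° from the normal.
From the interface: 90° − 30.28° = 59.72°.

59.7°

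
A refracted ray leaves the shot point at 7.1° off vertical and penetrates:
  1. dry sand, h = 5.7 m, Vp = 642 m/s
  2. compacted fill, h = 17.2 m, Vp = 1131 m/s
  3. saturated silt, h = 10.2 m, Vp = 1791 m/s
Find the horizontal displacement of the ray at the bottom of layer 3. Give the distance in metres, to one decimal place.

Apply Snell's law at each interface; in layer i the horizontal offset is hᵢ·tan θᵢ.
Layer 1: θ = 7.10°; offset = 5.7·tan 7.10° = 0.710 m.
Layer 2: sin θ = 1131·sin 7.1°/642 = 0.2177, θ = 12.58°; offset = 17.2·tan 12.58° = 3.837 m.
Layer 3: sin θ = 1791·sin 7.1°/642 = 0.3448, θ = 20.17°; offset = 10.2·tan 20.17° = 3.747 m.
Summing the layer offsets gives 8.294 m.

8.3 m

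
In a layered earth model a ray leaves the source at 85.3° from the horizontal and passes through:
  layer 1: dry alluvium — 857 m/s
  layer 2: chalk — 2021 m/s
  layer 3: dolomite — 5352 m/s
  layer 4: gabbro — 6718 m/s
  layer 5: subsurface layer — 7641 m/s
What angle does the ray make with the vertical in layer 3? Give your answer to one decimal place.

30.8°

From the normal: θ₁ = 90° − 85.3° = 4.7°.
Snell's law across each interface conserves sin θ / V, so sin θ_3 = V_3·sin θ₁/V₁.
sin θ_3 = 5352 × sin 4.7° / 857 = 0.5117.
θ_3 = arcsin 0.5117 = 30.78°.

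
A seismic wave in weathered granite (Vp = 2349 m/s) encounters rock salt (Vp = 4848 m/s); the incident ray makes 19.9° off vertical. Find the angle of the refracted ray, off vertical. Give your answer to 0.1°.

sin θ₁/V₁ = sin θ₂/V₂ ⇒ sin θ₂ = 4848·sin 19.9°/2349 = 4848·0.3404/2349 = 0.7025.
θ₂ = arcsin 0.7025 = 44.63° from the normal.

44.6°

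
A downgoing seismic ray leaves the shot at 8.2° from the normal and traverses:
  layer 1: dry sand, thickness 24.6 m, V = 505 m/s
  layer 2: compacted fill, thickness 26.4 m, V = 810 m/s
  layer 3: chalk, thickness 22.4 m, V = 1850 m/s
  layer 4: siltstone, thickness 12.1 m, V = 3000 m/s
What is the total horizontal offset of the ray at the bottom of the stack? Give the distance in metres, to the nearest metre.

43 m

p = sin θ₁/V₁ = sin 8.2°/505 = 2.8243e-04 s/m is conserved through the stack.
Layer 1: θ = 8.20°; offset = 24.6·tan 8.20° = 3.545 m.
Layer 2: sin θ = p·810 = 0.2288 → θ = 13.22°; offset = 26.4·tan 13.22° = 6.204 m.
Layer 3: sin θ = p·1850 = 0.5225 → θ = 31.50°; offset = 22.4·tan 31.50° = 13.727 m.
Layer 4: sin θ = p·3000 = 0.8473 → θ = 57.92°; offset = 12.1·tan 57.92° = 19.303 m.
Σ offsets = 42.779 m.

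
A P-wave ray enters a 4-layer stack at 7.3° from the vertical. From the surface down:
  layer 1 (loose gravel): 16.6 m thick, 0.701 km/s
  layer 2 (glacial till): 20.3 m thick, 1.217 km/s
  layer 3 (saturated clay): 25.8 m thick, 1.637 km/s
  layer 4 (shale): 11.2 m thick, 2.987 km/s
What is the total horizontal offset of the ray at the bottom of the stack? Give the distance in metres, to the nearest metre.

22 m

Apply Snell's law at each interface; in layer i the horizontal offset is hᵢ·tan θᵢ.
Layer 1: θ = 7.30°; offset = 16.6·tan 7.30° = 2.127 m.
Layer 2: sin θ = 1.217·sin 7.3°/0.701 = 0.2206, θ = 12.74°; offset = 20.3·tan 12.74° = 4.591 m.
Layer 3: sin θ = 1.637·sin 7.3°/0.701 = 0.2967, θ = 17.26°; offset = 25.8·tan 17.26° = 8.017 m.
Layer 4: sin θ = 2.987·sin 7.3°/0.701 = 0.5414, θ = 32.78°; offset = 11.2·tan 32.78° = 7.213 m.
Σ offsets = 21.947 m.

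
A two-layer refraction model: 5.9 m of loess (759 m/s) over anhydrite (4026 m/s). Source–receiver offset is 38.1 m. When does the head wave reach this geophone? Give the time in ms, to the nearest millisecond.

25 ms

t = x/V₂ + 2h·√(V₂²−V₁²)/(V₁V₂).
√(V₂²−V₁²) = √(4026²−759²) = 3953.8 m/s; delay term = 2·5.9·3953.8/(759·4026) = 0.01527 s.
t = 38.1/4026 + 0.01527 = 0.02473 s.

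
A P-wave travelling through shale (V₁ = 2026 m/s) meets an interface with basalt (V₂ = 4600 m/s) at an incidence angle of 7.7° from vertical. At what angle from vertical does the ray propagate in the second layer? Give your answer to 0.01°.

17.71°

sin θ₁/V₁ = sin θ₂/V₂ ⇒ sin θ₂ = 4600·sin 7.7°/2026 = 4600·0.1340/2026 = 0.3042.
θ₂ = arcsin 0.3042 = 17.71° from the normal.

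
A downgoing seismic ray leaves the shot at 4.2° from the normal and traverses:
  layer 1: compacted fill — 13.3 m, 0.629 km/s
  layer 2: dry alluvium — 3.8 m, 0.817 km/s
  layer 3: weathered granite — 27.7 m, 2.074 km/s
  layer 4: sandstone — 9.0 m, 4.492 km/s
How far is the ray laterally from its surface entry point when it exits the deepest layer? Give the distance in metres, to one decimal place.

13.8 m

Apply Snell's law at each interface; in layer i the horizontal offset is hᵢ·tan θᵢ.
Layer 1: θ = 4.20°; offset = 13.3·tan 4.20° = 0.977 m.
Layer 2: sin θ = 0.817·sin 4.2°/0.629 = 0.0951, θ = 5.46°; offset = 3.8·tan 5.46° = 0.363 m.
Layer 3: sin θ = 2.074·sin 4.2°/0.629 = 0.2415, θ = 13.97°; offset = 27.7·tan 13.97° = 6.893 m.
Layer 4: sin θ = 4.492·sin 4.2°/0.629 = 0.5230, θ = 31.54°; offset = 9.0·tan 31.54° = 5.523 m.
Total horizontal offset = 13.756 m.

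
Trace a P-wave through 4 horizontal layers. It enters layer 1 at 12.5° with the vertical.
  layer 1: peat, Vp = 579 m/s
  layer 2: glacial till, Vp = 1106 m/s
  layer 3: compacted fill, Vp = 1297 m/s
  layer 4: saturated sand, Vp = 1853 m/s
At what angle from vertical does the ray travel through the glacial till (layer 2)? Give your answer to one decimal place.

Ray parameter p = sin 12.5° / 579 = 3.7382e-04 s/m.
sin θ_2 = p·V_2 = 3.7382e-04 × 1106 = 0.4134.
θ_2 = arcsin 0.4134 = 24.42°.

24.4°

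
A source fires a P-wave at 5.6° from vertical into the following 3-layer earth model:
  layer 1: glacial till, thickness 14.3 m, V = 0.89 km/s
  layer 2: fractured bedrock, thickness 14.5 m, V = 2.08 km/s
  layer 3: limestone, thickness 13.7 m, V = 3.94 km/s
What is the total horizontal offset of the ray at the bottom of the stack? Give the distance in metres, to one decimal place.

Apply Snell's law at each interface; in layer i the horizontal offset is hᵢ·tan θᵢ.
Layer 1: θ = 5.60°; offset = 14.3·tan 5.60° = 1.402 m.
Layer 2: sin θ = 2.08·sin 5.6°/0.89 = 0.2281, θ = 13.18°; offset = 14.5·tan 13.18° = 3.396 m.
Layer 3: sin θ = 3.94·sin 5.6°/0.89 = 0.4320, θ = 25.59°; offset = 13.7·tan 25.59° = 6.562 m.
Summing the layer offsets gives 11.361 m.

11.4 m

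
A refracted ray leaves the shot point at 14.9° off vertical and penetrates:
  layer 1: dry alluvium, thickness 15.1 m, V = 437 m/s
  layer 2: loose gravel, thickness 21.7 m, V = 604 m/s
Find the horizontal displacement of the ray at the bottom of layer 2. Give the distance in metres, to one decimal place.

12.3 m

p = sin θ₁/V₁ = sin 14.9°/437 = 5.8840e-04 s/m is conserved through the stack.
Layer 1: θ = 14.90°; offset = 15.1·tan 14.90° = 4.018 m.
Layer 2: sin θ = p·604 = 0.3554 → θ = 20.82°; offset = 21.7·tan 20.82° = 8.251 m.
Total horizontal offset = 12.269 m.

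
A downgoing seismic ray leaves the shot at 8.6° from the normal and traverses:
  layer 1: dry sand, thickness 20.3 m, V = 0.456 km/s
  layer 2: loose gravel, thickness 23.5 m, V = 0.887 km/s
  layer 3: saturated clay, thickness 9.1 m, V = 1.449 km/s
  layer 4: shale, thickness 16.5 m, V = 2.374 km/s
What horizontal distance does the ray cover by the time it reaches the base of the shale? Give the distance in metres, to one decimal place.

35.6 m

p = sin θ₁/V₁ = sin 8.6°/0.456 = 3.2793e-01 s/km is conserved through the stack.
Layer 1: θ = 8.60°; offset = 20.3·tan 8.60° = 3.070 m.
Layer 2: sin θ = p·0.887 = 0.2909 → θ = 16.91°; offset = 23.5·tan 16.91° = 7.144 m.
Layer 3: sin θ = p·1.449 = 0.4752 → θ = 28.37°; offset = 9.1·tan 28.37° = 4.914 m.
Layer 4: sin θ = p·2.374 = 0.7785 → θ = 51.12°; offset = 16.5·tan 51.12° = 20.466 m.
Σ offsets = 35.595 m.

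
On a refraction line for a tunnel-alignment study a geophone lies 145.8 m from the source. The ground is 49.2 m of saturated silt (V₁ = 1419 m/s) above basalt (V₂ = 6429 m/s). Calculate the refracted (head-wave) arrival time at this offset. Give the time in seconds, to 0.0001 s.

t = x/V₂ + 2h·√(V₂²−V₁²)/(V₁V₂).
√(V₂²−V₁²) = √(6429²−1419²) = 6270.4 m/s; delay term = 2·49.2·6270.4/(1419·6429) = 0.06763 s.
t = 145.8/6429 + 0.06763 = 0.09031 s.

0.0903 s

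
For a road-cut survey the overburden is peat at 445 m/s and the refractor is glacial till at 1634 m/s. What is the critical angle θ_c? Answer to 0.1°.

Critical incidence: sin θ_c = V₁/V₂ = 445/1634 = 0.2723.
θ_c = arcsin 0.2723 = 15.80°.

15.8°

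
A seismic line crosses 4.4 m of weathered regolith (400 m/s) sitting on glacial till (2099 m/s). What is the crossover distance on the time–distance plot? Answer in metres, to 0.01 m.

10.67 m

θ_c = arcsin(400/2099) = 10.99°, so cos θ_c = 0.9817 and tᵢ = 2h cos θ_c/V₁ = 0.0216 s.
At crossover x/V₁ = x/V₂ + tᵢ ⇒ x = tᵢ/(1/V₁ − 1/V₂) = 0.02160/(2.5000e-03 − 4.7642e-04) = 10.67 m.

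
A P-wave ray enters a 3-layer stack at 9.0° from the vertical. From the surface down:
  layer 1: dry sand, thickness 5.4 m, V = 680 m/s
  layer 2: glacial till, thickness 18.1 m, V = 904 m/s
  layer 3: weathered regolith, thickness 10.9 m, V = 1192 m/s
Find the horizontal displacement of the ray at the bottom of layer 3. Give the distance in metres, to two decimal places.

7.81 m

Apply Snell's law at each interface; in layer i the horizontal offset is hᵢ·tan θᵢ.
Layer 1: θ = 9.00°; offset = 5.4·tan 9.00° = 0.8553 m.
Layer 2: sin θ = 904·sin 9.0°/680 = 0.2080, θ = 12.00°; offset = 18.1·tan 12.00° = 3.8483 m.
Layer 3: sin θ = 1192·sin 9.0°/680 = 0.2742, θ = 15.92°; offset = 10.9·tan 15.92° = 3.1081 m.
Σ offsets = 7.8117 m.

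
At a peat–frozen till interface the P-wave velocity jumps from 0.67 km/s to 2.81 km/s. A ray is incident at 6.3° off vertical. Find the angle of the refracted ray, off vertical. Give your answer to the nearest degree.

sin θ₁/V₁ = sin θ₂/V₂ ⇒ sin θ₂ = 2.81·sin 6.3°/0.67 = 2.81·0.1097/0.67 = 0.4602.
θ₂ = arcsin 0.4602 = 27.40° from the normal.

27°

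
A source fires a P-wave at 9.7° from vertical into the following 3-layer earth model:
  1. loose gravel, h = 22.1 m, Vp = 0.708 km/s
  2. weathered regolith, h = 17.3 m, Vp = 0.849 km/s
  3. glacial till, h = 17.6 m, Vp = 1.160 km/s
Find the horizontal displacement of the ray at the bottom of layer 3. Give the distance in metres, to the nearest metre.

p = sin θ₁/V₁ = sin 9.7°/0.708 = 2.3798e-01 s/km is conserved through the stack.
Layer 1: θ = 9.70°; offset = 22.1·tan 9.70° = 3.778 m.
Layer 2: sin θ = p·0.849 = 0.2020 → θ = 11.66°; offset = 17.3·tan 11.66° = 3.569 m.
Layer 3: sin θ = p·1.160 = 0.2761 → θ = 16.02°; offset = 17.6·tan 16.02° = 5.055 m.
Summing the layer offsets gives 12.402 m.

12 m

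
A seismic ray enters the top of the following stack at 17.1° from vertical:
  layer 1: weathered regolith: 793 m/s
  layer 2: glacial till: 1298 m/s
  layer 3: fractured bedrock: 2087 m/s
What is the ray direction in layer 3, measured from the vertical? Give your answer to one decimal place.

Snell's law across each interface conserves sin θ / V, so sin θ_3 = V_3·sin θ₁/V₁.
sin θ_3 = 2087 × sin 17.1° / 793 = 0.7738.
θ_3 = arcsin 0.7738 = 50.70°.

50.7°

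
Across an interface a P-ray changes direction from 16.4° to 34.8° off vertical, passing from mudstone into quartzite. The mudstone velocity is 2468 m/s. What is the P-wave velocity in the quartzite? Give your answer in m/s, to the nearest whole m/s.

sin 16.4° = 0.2823; sin 34.8° = 0.5707.
V₂ = V₁·(sin θ₂/sin θ₁) = 2468·(0.5707/0.2823) = 4988.72 m/s.

4989 m/s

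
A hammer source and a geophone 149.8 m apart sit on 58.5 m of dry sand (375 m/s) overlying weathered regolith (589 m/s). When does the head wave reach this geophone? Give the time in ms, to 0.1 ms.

t = x/V₂ + 2h·√(V₂²−V₁²)/(V₁V₂).
√(V₂²−V₁²) = √(589²−375²) = 454.2 m/s; delay term = 2·58.5·454.2/(375·589) = 0.24059 s.
t = 149.8/589 + 0.24059 = 0.49492 s.

494.9 ms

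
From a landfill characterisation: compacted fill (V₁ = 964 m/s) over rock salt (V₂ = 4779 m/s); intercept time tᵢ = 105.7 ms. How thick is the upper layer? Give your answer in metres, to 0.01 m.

52.02 m

h = tᵢ·V₁·V₂ / (2·√(V₂²−V₁²)).
√(V₂²−V₁²) = √(4779² − 964²) = 4680.8 m/s.
h = 0.1057 s × 964 × 4779 / (2 × 4680.8) = 52.02 m.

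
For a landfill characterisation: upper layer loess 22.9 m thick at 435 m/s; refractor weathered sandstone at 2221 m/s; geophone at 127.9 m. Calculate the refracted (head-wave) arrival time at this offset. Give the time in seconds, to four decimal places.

θ_c = arcsin(V₁/V₂) = arcsin(435/2221) = 11.29°, cos θ_c = 0.9806.
Intercept time tᵢ = 2h cos θ_c / V₁ = 2·22.9·0.9806/435 = 0.10325 s.
t = x/V₂ + tᵢ = 127.9/2221 + 0.10325 = 0.16083 s.

0.1608 s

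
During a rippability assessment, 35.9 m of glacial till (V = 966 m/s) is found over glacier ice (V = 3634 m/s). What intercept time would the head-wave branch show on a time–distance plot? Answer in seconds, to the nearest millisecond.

θ_c = arcsin(V₁/V₂) = arcsin(966/3634) = 15.42°; cos θ_c = 0.9640.
tᵢ = 2h·cos θ_c / V₁ = 2·35.9·0.9640 / 966 = 0.07165 s.

0.072 s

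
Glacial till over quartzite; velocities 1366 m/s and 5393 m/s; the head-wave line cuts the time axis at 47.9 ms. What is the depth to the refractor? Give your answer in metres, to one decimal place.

33.8 m

h = tᵢ·V₁·V₂ / (2·√(V₂²−V₁²)).
√(V₂²−V₁²) = √(5393² − 1366²) = 5217.1 m/s.
h = 0.0479 s × 1366 × 5393 / (2 × 5217.1) = 33.82 m.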